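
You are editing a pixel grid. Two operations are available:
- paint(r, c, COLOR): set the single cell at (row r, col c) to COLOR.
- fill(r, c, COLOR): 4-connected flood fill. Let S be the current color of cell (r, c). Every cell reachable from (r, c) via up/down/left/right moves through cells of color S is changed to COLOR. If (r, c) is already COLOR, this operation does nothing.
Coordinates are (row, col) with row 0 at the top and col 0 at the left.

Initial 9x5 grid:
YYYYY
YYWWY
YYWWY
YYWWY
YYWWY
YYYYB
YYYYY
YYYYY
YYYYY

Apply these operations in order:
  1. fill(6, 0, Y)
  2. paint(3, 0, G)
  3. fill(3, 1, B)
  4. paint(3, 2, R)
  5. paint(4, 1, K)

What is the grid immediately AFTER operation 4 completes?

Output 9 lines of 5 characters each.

After op 1 fill(6,0,Y) [0 cells changed]:
YYYYY
YYWWY
YYWWY
YYWWY
YYWWY
YYYYB
YYYYY
YYYYY
YYYYY
After op 2 paint(3,0,G):
YYYYY
YYWWY
YYWWY
GYWWY
YYWWY
YYYYB
YYYYY
YYYYY
YYYYY
After op 3 fill(3,1,B) [35 cells changed]:
BBBBB
BBWWB
BBWWB
GBWWB
BBWWB
BBBBB
BBBBB
BBBBB
BBBBB
After op 4 paint(3,2,R):
BBBBB
BBWWB
BBWWB
GBRWB
BBWWB
BBBBB
BBBBB
BBBBB
BBBBB

Answer: BBBBB
BBWWB
BBWWB
GBRWB
BBWWB
BBBBB
BBBBB
BBBBB
BBBBB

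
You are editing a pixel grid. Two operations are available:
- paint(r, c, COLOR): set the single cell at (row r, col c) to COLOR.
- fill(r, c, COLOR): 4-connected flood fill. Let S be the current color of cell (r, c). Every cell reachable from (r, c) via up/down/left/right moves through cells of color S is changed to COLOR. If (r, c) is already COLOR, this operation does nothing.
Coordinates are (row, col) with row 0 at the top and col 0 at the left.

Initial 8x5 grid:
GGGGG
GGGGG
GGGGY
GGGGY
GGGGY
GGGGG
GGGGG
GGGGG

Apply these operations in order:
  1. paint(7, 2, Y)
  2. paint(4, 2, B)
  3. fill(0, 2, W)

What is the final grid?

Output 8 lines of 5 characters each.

After op 1 paint(7,2,Y):
GGGGG
GGGGG
GGGGY
GGGGY
GGGGY
GGGGG
GGGGG
GGYGG
After op 2 paint(4,2,B):
GGGGG
GGGGG
GGGGY
GGGGY
GGBGY
GGGGG
GGGGG
GGYGG
After op 3 fill(0,2,W) [35 cells changed]:
WWWWW
WWWWW
WWWWY
WWWWY
WWBWY
WWWWW
WWWWW
WWYWW

Answer: WWWWW
WWWWW
WWWWY
WWWWY
WWBWY
WWWWW
WWWWW
WWYWW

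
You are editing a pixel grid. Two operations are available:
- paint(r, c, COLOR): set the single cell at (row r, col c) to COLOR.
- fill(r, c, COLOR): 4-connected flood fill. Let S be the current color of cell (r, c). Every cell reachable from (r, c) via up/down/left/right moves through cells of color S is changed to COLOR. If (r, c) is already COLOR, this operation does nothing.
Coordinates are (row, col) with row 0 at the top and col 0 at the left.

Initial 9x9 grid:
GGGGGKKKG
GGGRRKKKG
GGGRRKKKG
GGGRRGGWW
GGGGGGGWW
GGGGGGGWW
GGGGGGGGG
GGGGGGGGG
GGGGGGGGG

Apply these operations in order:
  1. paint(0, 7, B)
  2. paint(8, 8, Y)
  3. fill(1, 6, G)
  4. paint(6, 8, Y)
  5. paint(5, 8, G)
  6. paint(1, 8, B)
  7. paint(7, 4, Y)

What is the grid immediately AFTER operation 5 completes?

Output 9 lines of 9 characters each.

After op 1 paint(0,7,B):
GGGGGKKBG
GGGRRKKKG
GGGRRKKKG
GGGRRGGWW
GGGGGGGWW
GGGGGGGWW
GGGGGGGGG
GGGGGGGGG
GGGGGGGGG
After op 2 paint(8,8,Y):
GGGGGKKBG
GGGRRKKKG
GGGRRKKKG
GGGRRGGWW
GGGGGGGWW
GGGGGGGWW
GGGGGGGGG
GGGGGGGGG
GGGGGGGGY
After op 3 fill(1,6,G) [8 cells changed]:
GGGGGGGBG
GGGRRGGGG
GGGRRGGGG
GGGRRGGWW
GGGGGGGWW
GGGGGGGWW
GGGGGGGGG
GGGGGGGGG
GGGGGGGGY
After op 4 paint(6,8,Y):
GGGGGGGBG
GGGRRGGGG
GGGRRGGGG
GGGRRGGWW
GGGGGGGWW
GGGGGGGWW
GGGGGGGGY
GGGGGGGGG
GGGGGGGGY
After op 5 paint(5,8,G):
GGGGGGGBG
GGGRRGGGG
GGGRRGGGG
GGGRRGGWW
GGGGGGGWW
GGGGGGGWG
GGGGGGGGY
GGGGGGGGG
GGGGGGGGY

Answer: GGGGGGGBG
GGGRRGGGG
GGGRRGGGG
GGGRRGGWW
GGGGGGGWW
GGGGGGGWG
GGGGGGGGY
GGGGGGGGG
GGGGGGGGY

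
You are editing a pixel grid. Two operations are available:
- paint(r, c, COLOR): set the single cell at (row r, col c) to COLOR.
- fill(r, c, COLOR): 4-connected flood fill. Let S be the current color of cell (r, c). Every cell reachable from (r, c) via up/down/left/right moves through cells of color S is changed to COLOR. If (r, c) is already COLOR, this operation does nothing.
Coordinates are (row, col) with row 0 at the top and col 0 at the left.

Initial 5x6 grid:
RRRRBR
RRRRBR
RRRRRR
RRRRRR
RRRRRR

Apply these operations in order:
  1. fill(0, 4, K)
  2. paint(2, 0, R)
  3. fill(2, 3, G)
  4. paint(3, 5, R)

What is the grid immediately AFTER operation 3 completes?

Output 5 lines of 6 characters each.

Answer: GGGGKG
GGGGKG
GGGGGG
GGGGGG
GGGGGG

Derivation:
After op 1 fill(0,4,K) [2 cells changed]:
RRRRKR
RRRRKR
RRRRRR
RRRRRR
RRRRRR
After op 2 paint(2,0,R):
RRRRKR
RRRRKR
RRRRRR
RRRRRR
RRRRRR
After op 3 fill(2,3,G) [28 cells changed]:
GGGGKG
GGGGKG
GGGGGG
GGGGGG
GGGGGG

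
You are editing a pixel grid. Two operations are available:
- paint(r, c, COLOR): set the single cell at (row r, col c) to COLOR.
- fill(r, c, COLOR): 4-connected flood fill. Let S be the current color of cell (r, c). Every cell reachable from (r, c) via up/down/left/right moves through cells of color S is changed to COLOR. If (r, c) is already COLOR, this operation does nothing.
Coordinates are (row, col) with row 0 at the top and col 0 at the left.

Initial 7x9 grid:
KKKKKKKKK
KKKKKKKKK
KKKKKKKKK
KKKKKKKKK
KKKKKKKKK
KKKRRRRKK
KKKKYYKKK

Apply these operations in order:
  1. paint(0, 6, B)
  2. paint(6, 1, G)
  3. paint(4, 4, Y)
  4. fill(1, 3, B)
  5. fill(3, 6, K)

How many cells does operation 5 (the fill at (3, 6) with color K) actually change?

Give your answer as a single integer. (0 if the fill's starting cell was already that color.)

Answer: 55

Derivation:
After op 1 paint(0,6,B):
KKKKKKBKK
KKKKKKKKK
KKKKKKKKK
KKKKKKKKK
KKKKKKKKK
KKKRRRRKK
KKKKYYKKK
After op 2 paint(6,1,G):
KKKKKKBKK
KKKKKKKKK
KKKKKKKKK
KKKKKKKKK
KKKKKKKKK
KKKRRRRKK
KGKKYYKKK
After op 3 paint(4,4,Y):
KKKKKKBKK
KKKKKKKKK
KKKKKKKKK
KKKKKKKKK
KKKKYKKKK
KKKRRRRKK
KGKKYYKKK
After op 4 fill(1,3,B) [54 cells changed]:
BBBBBBBBB
BBBBBBBBB
BBBBBBBBB
BBBBBBBBB
BBBBYBBBB
BBBRRRRBB
BGBBYYBBB
After op 5 fill(3,6,K) [55 cells changed]:
KKKKKKKKK
KKKKKKKKK
KKKKKKKKK
KKKKKKKKK
KKKKYKKKK
KKKRRRRKK
KGKKYYKKK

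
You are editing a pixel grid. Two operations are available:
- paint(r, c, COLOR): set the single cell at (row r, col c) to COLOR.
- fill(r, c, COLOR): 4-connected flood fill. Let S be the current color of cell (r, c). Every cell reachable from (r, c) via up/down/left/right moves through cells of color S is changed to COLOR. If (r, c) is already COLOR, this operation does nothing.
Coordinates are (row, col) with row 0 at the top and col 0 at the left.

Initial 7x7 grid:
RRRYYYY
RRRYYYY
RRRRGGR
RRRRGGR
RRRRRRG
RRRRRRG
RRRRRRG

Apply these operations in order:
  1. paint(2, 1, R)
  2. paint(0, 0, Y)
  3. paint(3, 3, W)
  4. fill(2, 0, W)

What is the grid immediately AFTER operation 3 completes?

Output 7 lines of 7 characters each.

After op 1 paint(2,1,R):
RRRYYYY
RRRYYYY
RRRRGGR
RRRRGGR
RRRRRRG
RRRRRRG
RRRRRRG
After op 2 paint(0,0,Y):
YRRYYYY
RRRYYYY
RRRRGGR
RRRRGGR
RRRRRRG
RRRRRRG
RRRRRRG
After op 3 paint(3,3,W):
YRRYYYY
RRRYYYY
RRRRGGR
RRRWGGR
RRRRRRG
RRRRRRG
RRRRRRG

Answer: YRRYYYY
RRRYYYY
RRRRGGR
RRRWGGR
RRRRRRG
RRRRRRG
RRRRRRG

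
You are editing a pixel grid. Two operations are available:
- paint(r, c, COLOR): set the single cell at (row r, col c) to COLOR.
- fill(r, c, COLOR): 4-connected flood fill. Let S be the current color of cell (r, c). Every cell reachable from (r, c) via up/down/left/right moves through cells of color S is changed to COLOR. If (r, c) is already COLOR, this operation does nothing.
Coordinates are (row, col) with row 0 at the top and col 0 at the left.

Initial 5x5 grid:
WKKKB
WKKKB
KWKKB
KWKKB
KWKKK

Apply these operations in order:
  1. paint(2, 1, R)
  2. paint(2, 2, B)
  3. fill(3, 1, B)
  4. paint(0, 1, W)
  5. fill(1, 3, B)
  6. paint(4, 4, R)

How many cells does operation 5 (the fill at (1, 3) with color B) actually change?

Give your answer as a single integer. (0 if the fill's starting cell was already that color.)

After op 1 paint(2,1,R):
WKKKB
WKKKB
KRKKB
KWKKB
KWKKK
After op 2 paint(2,2,B):
WKKKB
WKKKB
KRBKB
KWKKB
KWKKK
After op 3 fill(3,1,B) [2 cells changed]:
WKKKB
WKKKB
KRBKB
KBKKB
KBKKK
After op 4 paint(0,1,W):
WWKKB
WKKKB
KRBKB
KBKKB
KBKKK
After op 5 fill(1,3,B) [11 cells changed]:
WWBBB
WBBBB
KRBBB
KBBBB
KBBBB

Answer: 11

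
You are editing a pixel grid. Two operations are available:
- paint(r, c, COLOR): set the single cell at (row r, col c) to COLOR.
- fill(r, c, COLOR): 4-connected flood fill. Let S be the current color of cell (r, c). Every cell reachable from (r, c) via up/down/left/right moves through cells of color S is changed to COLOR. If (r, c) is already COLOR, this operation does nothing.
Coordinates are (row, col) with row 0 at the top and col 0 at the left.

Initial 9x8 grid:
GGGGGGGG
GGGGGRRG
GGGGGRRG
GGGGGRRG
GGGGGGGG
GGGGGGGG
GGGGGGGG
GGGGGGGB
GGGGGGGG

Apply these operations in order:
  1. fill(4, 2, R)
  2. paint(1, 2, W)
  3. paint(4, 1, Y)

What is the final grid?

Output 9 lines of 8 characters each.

After op 1 fill(4,2,R) [65 cells changed]:
RRRRRRRR
RRRRRRRR
RRRRRRRR
RRRRRRRR
RRRRRRRR
RRRRRRRR
RRRRRRRR
RRRRRRRB
RRRRRRRR
After op 2 paint(1,2,W):
RRRRRRRR
RRWRRRRR
RRRRRRRR
RRRRRRRR
RRRRRRRR
RRRRRRRR
RRRRRRRR
RRRRRRRB
RRRRRRRR
After op 3 paint(4,1,Y):
RRRRRRRR
RRWRRRRR
RRRRRRRR
RRRRRRRR
RYRRRRRR
RRRRRRRR
RRRRRRRR
RRRRRRRB
RRRRRRRR

Answer: RRRRRRRR
RRWRRRRR
RRRRRRRR
RRRRRRRR
RYRRRRRR
RRRRRRRR
RRRRRRRR
RRRRRRRB
RRRRRRRR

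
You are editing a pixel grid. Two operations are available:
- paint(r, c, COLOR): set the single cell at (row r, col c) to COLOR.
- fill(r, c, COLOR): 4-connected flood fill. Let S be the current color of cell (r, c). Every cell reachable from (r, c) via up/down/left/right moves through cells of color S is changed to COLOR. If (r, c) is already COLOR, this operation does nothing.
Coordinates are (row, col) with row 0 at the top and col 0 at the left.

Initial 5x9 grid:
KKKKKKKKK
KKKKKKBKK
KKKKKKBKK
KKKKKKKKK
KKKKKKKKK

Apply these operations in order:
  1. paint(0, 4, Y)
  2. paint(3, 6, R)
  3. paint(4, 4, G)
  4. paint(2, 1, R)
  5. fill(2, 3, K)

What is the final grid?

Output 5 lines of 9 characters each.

Answer: KKKKYKKKK
KKKKKKBKK
KRKKKKBKK
KKKKKKRKK
KKKKGKKKK

Derivation:
After op 1 paint(0,4,Y):
KKKKYKKKK
KKKKKKBKK
KKKKKKBKK
KKKKKKKKK
KKKKKKKKK
After op 2 paint(3,6,R):
KKKKYKKKK
KKKKKKBKK
KKKKKKBKK
KKKKKKRKK
KKKKKKKKK
After op 3 paint(4,4,G):
KKKKYKKKK
KKKKKKBKK
KKKKKKBKK
KKKKKKRKK
KKKKGKKKK
After op 4 paint(2,1,R):
KKKKYKKKK
KKKKKKBKK
KRKKKKBKK
KKKKKKRKK
KKKKGKKKK
After op 5 fill(2,3,K) [0 cells changed]:
KKKKYKKKK
KKKKKKBKK
KRKKKKBKK
KKKKKKRKK
KKKKGKKKK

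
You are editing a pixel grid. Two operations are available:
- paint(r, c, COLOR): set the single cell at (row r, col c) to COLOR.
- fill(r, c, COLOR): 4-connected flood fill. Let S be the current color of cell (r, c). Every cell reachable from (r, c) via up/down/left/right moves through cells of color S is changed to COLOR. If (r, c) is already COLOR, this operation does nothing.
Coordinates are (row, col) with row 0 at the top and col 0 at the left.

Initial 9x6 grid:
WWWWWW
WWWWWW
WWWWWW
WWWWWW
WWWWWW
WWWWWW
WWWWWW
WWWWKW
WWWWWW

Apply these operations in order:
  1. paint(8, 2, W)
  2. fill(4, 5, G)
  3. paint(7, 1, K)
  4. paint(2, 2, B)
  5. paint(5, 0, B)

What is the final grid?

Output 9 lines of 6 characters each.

Answer: GGGGGG
GGGGGG
GGBGGG
GGGGGG
GGGGGG
BGGGGG
GGGGGG
GKGGKG
GGGGGG

Derivation:
After op 1 paint(8,2,W):
WWWWWW
WWWWWW
WWWWWW
WWWWWW
WWWWWW
WWWWWW
WWWWWW
WWWWKW
WWWWWW
After op 2 fill(4,5,G) [53 cells changed]:
GGGGGG
GGGGGG
GGGGGG
GGGGGG
GGGGGG
GGGGGG
GGGGGG
GGGGKG
GGGGGG
After op 3 paint(7,1,K):
GGGGGG
GGGGGG
GGGGGG
GGGGGG
GGGGGG
GGGGGG
GGGGGG
GKGGKG
GGGGGG
After op 4 paint(2,2,B):
GGGGGG
GGGGGG
GGBGGG
GGGGGG
GGGGGG
GGGGGG
GGGGGG
GKGGKG
GGGGGG
After op 5 paint(5,0,B):
GGGGGG
GGGGGG
GGBGGG
GGGGGG
GGGGGG
BGGGGG
GGGGGG
GKGGKG
GGGGGG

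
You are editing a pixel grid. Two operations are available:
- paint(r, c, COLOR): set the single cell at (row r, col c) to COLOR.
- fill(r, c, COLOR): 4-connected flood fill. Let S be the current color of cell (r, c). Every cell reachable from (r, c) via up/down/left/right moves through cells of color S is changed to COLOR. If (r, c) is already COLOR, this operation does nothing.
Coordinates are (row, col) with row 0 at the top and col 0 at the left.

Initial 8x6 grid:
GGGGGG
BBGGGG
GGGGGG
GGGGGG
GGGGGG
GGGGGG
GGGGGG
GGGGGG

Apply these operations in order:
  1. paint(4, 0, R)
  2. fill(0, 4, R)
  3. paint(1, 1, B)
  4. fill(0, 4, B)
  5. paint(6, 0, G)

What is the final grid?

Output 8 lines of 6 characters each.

Answer: BBBBBB
BBBBBB
BBBBBB
BBBBBB
BBBBBB
BBBBBB
GBBBBB
BBBBBB

Derivation:
After op 1 paint(4,0,R):
GGGGGG
BBGGGG
GGGGGG
GGGGGG
RGGGGG
GGGGGG
GGGGGG
GGGGGG
After op 2 fill(0,4,R) [45 cells changed]:
RRRRRR
BBRRRR
RRRRRR
RRRRRR
RRRRRR
RRRRRR
RRRRRR
RRRRRR
After op 3 paint(1,1,B):
RRRRRR
BBRRRR
RRRRRR
RRRRRR
RRRRRR
RRRRRR
RRRRRR
RRRRRR
After op 4 fill(0,4,B) [46 cells changed]:
BBBBBB
BBBBBB
BBBBBB
BBBBBB
BBBBBB
BBBBBB
BBBBBB
BBBBBB
After op 5 paint(6,0,G):
BBBBBB
BBBBBB
BBBBBB
BBBBBB
BBBBBB
BBBBBB
GBBBBB
BBBBBB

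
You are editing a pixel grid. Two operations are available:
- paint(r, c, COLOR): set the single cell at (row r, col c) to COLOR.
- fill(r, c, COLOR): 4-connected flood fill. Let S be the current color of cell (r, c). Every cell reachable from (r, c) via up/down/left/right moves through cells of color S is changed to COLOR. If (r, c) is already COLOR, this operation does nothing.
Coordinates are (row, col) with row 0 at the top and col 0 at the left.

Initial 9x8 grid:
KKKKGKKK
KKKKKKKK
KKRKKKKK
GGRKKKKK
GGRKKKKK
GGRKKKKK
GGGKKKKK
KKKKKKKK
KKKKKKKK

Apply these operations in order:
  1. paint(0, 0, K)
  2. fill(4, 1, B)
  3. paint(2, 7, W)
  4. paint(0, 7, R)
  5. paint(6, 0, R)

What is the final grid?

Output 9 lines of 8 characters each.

After op 1 paint(0,0,K):
KKKKGKKK
KKKKKKKK
KKRKKKKK
GGRKKKKK
GGRKKKKK
GGRKKKKK
GGGKKKKK
KKKKKKKK
KKKKKKKK
After op 2 fill(4,1,B) [9 cells changed]:
KKKKGKKK
KKKKKKKK
KKRKKKKK
BBRKKKKK
BBRKKKKK
BBRKKKKK
BBBKKKKK
KKKKKKKK
KKKKKKKK
After op 3 paint(2,7,W):
KKKKGKKK
KKKKKKKK
KKRKKKKW
BBRKKKKK
BBRKKKKK
BBRKKKKK
BBBKKKKK
KKKKKKKK
KKKKKKKK
After op 4 paint(0,7,R):
KKKKGKKR
KKKKKKKK
KKRKKKKW
BBRKKKKK
BBRKKKKK
BBRKKKKK
BBBKKKKK
KKKKKKKK
KKKKKKKK
After op 5 paint(6,0,R):
KKKKGKKR
KKKKKKKK
KKRKKKKW
BBRKKKKK
BBRKKKKK
BBRKKKKK
RBBKKKKK
KKKKKKKK
KKKKKKKK

Answer: KKKKGKKR
KKKKKKKK
KKRKKKKW
BBRKKKKK
BBRKKKKK
BBRKKKKK
RBBKKKKK
KKKKKKKK
KKKKKKKK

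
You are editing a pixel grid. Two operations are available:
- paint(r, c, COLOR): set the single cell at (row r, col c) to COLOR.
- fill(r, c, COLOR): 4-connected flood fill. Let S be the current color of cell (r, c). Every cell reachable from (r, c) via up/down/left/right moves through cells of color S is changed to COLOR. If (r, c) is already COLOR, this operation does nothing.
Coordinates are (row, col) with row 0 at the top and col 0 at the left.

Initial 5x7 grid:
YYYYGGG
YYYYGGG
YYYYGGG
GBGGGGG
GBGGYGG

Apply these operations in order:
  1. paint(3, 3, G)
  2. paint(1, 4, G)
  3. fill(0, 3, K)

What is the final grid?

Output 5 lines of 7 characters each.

After op 1 paint(3,3,G):
YYYYGGG
YYYYGGG
YYYYGGG
GBGGGGG
GBGGYGG
After op 2 paint(1,4,G):
YYYYGGG
YYYYGGG
YYYYGGG
GBGGGGG
GBGGYGG
After op 3 fill(0,3,K) [12 cells changed]:
KKKKGGG
KKKKGGG
KKKKGGG
GBGGGGG
GBGGYGG

Answer: KKKKGGG
KKKKGGG
KKKKGGG
GBGGGGG
GBGGYGG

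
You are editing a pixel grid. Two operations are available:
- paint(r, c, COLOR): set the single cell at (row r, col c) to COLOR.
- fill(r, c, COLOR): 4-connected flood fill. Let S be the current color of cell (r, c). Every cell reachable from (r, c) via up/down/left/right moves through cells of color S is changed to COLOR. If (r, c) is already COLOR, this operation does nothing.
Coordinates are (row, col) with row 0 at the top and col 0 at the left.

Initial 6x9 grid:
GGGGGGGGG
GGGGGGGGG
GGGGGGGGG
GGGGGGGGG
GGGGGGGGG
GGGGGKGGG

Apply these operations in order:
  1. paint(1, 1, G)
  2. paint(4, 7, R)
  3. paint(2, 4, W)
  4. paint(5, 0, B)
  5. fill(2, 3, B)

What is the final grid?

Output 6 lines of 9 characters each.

After op 1 paint(1,1,G):
GGGGGGGGG
GGGGGGGGG
GGGGGGGGG
GGGGGGGGG
GGGGGGGGG
GGGGGKGGG
After op 2 paint(4,7,R):
GGGGGGGGG
GGGGGGGGG
GGGGGGGGG
GGGGGGGGG
GGGGGGGRG
GGGGGKGGG
After op 3 paint(2,4,W):
GGGGGGGGG
GGGGGGGGG
GGGGWGGGG
GGGGGGGGG
GGGGGGGRG
GGGGGKGGG
After op 4 paint(5,0,B):
GGGGGGGGG
GGGGGGGGG
GGGGWGGGG
GGGGGGGGG
GGGGGGGRG
BGGGGKGGG
After op 5 fill(2,3,B) [50 cells changed]:
BBBBBBBBB
BBBBBBBBB
BBBBWBBBB
BBBBBBBBB
BBBBBBBRB
BBBBBKBBB

Answer: BBBBBBBBB
BBBBBBBBB
BBBBWBBBB
BBBBBBBBB
BBBBBBBRB
BBBBBKBBB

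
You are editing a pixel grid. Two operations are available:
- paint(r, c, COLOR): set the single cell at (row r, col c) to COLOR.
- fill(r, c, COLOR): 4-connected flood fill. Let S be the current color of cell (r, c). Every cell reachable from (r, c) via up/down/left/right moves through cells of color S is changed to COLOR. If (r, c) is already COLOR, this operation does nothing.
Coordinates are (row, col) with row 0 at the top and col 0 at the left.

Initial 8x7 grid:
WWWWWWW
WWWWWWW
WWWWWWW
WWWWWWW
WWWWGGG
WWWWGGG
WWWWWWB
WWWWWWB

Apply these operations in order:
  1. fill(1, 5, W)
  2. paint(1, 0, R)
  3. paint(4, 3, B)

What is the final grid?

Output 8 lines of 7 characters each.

After op 1 fill(1,5,W) [0 cells changed]:
WWWWWWW
WWWWWWW
WWWWWWW
WWWWWWW
WWWWGGG
WWWWGGG
WWWWWWB
WWWWWWB
After op 2 paint(1,0,R):
WWWWWWW
RWWWWWW
WWWWWWW
WWWWWWW
WWWWGGG
WWWWGGG
WWWWWWB
WWWWWWB
After op 3 paint(4,3,B):
WWWWWWW
RWWWWWW
WWWWWWW
WWWWWWW
WWWBGGG
WWWWGGG
WWWWWWB
WWWWWWB

Answer: WWWWWWW
RWWWWWW
WWWWWWW
WWWWWWW
WWWBGGG
WWWWGGG
WWWWWWB
WWWWWWB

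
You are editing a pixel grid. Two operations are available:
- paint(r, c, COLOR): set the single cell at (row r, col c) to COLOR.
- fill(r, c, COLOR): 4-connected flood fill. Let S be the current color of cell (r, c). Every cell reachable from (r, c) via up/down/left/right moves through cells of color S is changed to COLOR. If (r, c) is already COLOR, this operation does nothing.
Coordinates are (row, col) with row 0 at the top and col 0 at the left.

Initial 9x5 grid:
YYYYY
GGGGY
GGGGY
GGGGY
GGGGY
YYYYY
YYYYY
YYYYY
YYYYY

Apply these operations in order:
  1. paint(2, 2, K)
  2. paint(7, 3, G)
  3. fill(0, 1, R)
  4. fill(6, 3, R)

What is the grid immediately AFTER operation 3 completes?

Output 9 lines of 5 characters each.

After op 1 paint(2,2,K):
YYYYY
GGGGY
GGKGY
GGGGY
GGGGY
YYYYY
YYYYY
YYYYY
YYYYY
After op 2 paint(7,3,G):
YYYYY
GGGGY
GGKGY
GGGGY
GGGGY
YYYYY
YYYYY
YYYGY
YYYYY
After op 3 fill(0,1,R) [28 cells changed]:
RRRRR
GGGGR
GGKGR
GGGGR
GGGGR
RRRRR
RRRRR
RRRGR
RRRRR

Answer: RRRRR
GGGGR
GGKGR
GGGGR
GGGGR
RRRRR
RRRRR
RRRGR
RRRRR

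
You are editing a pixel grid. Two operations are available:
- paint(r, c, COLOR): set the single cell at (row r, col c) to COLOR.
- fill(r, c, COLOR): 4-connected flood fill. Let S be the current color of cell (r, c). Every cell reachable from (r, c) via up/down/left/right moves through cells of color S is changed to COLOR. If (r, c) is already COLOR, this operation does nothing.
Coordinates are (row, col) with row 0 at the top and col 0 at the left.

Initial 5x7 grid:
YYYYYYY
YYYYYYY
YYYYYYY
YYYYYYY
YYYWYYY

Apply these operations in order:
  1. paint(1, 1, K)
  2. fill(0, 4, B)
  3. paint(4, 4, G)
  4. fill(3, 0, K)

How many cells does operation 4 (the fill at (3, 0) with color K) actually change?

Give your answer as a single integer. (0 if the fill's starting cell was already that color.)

Answer: 32

Derivation:
After op 1 paint(1,1,K):
YYYYYYY
YKYYYYY
YYYYYYY
YYYYYYY
YYYWYYY
After op 2 fill(0,4,B) [33 cells changed]:
BBBBBBB
BKBBBBB
BBBBBBB
BBBBBBB
BBBWBBB
After op 3 paint(4,4,G):
BBBBBBB
BKBBBBB
BBBBBBB
BBBBBBB
BBBWGBB
After op 4 fill(3,0,K) [32 cells changed]:
KKKKKKK
KKKKKKK
KKKKKKK
KKKKKKK
KKKWGKK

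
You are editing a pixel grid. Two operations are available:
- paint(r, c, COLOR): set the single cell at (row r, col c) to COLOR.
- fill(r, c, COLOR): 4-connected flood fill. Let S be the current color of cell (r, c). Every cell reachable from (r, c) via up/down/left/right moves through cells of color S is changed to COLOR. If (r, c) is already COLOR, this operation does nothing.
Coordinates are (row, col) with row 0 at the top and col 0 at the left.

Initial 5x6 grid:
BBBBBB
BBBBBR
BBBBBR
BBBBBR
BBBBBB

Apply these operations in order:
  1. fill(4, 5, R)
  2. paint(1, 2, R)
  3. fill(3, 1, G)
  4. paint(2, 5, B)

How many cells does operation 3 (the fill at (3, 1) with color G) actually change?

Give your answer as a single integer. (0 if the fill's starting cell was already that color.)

After op 1 fill(4,5,R) [27 cells changed]:
RRRRRR
RRRRRR
RRRRRR
RRRRRR
RRRRRR
After op 2 paint(1,2,R):
RRRRRR
RRRRRR
RRRRRR
RRRRRR
RRRRRR
After op 3 fill(3,1,G) [30 cells changed]:
GGGGGG
GGGGGG
GGGGGG
GGGGGG
GGGGGG

Answer: 30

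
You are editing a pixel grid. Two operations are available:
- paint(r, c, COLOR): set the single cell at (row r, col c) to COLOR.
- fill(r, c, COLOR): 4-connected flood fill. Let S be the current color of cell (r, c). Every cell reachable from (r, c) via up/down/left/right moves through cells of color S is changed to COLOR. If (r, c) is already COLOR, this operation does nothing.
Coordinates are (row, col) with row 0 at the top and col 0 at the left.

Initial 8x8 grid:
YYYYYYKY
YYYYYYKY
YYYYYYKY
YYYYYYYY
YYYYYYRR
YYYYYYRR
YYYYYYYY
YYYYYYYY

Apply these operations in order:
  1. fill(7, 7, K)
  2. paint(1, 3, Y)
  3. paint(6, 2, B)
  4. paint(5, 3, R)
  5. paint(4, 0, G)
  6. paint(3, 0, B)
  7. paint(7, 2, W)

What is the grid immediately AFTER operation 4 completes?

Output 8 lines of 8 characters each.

After op 1 fill(7,7,K) [57 cells changed]:
KKKKKKKK
KKKKKKKK
KKKKKKKK
KKKKKKKK
KKKKKKRR
KKKKKKRR
KKKKKKKK
KKKKKKKK
After op 2 paint(1,3,Y):
KKKKKKKK
KKKYKKKK
KKKKKKKK
KKKKKKKK
KKKKKKRR
KKKKKKRR
KKKKKKKK
KKKKKKKK
After op 3 paint(6,2,B):
KKKKKKKK
KKKYKKKK
KKKKKKKK
KKKKKKKK
KKKKKKRR
KKKKKKRR
KKBKKKKK
KKKKKKKK
After op 4 paint(5,3,R):
KKKKKKKK
KKKYKKKK
KKKKKKKK
KKKKKKKK
KKKKKKRR
KKKRKKRR
KKBKKKKK
KKKKKKKK

Answer: KKKKKKKK
KKKYKKKK
KKKKKKKK
KKKKKKKK
KKKKKKRR
KKKRKKRR
KKBKKKKK
KKKKKKKK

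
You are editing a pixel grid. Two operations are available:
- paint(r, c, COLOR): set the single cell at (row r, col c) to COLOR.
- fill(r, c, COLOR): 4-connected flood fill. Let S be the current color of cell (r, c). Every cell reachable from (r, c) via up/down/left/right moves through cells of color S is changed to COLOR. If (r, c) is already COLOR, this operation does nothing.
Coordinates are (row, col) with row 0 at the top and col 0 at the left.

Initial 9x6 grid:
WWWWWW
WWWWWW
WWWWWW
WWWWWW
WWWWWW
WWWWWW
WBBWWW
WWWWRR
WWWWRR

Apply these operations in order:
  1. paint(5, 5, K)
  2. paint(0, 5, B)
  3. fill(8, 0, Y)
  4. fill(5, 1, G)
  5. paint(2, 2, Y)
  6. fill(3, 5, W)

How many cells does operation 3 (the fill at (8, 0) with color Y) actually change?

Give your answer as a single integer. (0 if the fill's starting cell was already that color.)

After op 1 paint(5,5,K):
WWWWWW
WWWWWW
WWWWWW
WWWWWW
WWWWWW
WWWWWK
WBBWWW
WWWWRR
WWWWRR
After op 2 paint(0,5,B):
WWWWWB
WWWWWW
WWWWWW
WWWWWW
WWWWWW
WWWWWK
WBBWWW
WWWWRR
WWWWRR
After op 3 fill(8,0,Y) [46 cells changed]:
YYYYYB
YYYYYY
YYYYYY
YYYYYY
YYYYYY
YYYYYK
YBBYYY
YYYYRR
YYYYRR

Answer: 46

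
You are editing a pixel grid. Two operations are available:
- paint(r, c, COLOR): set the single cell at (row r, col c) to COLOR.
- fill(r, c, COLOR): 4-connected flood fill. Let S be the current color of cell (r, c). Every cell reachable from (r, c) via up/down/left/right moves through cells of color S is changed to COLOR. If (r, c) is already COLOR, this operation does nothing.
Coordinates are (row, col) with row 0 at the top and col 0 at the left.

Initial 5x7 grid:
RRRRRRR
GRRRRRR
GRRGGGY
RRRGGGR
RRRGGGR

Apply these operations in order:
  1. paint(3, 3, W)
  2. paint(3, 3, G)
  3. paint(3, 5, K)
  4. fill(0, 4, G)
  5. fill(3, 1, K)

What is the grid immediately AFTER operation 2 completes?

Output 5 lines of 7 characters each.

Answer: RRRRRRR
GRRRRRR
GRRGGGY
RRRGGGR
RRRGGGR

Derivation:
After op 1 paint(3,3,W):
RRRRRRR
GRRRRRR
GRRGGGY
RRRWGGR
RRRGGGR
After op 2 paint(3,3,G):
RRRRRRR
GRRRRRR
GRRGGGY
RRRGGGR
RRRGGGR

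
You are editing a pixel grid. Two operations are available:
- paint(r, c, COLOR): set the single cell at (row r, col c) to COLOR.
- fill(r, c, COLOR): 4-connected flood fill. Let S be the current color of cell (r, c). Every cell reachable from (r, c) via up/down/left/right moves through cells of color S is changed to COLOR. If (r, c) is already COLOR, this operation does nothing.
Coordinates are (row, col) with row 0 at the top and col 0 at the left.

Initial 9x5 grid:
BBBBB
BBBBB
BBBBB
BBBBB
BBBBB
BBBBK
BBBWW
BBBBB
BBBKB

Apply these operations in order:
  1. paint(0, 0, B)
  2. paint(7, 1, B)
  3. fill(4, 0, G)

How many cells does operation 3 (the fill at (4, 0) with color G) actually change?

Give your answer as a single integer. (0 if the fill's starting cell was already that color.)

After op 1 paint(0,0,B):
BBBBB
BBBBB
BBBBB
BBBBB
BBBBB
BBBBK
BBBWW
BBBBB
BBBKB
After op 2 paint(7,1,B):
BBBBB
BBBBB
BBBBB
BBBBB
BBBBB
BBBBK
BBBWW
BBBBB
BBBKB
After op 3 fill(4,0,G) [41 cells changed]:
GGGGG
GGGGG
GGGGG
GGGGG
GGGGG
GGGGK
GGGWW
GGGGG
GGGKG

Answer: 41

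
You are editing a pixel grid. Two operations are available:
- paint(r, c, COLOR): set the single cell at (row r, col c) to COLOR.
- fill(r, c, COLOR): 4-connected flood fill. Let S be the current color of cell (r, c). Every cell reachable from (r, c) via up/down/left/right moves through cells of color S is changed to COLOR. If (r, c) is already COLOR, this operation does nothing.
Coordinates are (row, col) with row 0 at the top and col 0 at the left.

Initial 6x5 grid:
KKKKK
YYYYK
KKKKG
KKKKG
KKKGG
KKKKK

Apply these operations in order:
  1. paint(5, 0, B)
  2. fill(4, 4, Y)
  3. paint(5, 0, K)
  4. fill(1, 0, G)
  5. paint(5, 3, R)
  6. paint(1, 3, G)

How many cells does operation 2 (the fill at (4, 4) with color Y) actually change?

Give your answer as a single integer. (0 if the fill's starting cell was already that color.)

After op 1 paint(5,0,B):
KKKKK
YYYYK
KKKKG
KKKKG
KKKGG
BKKKK
After op 2 fill(4,4,Y) [4 cells changed]:
KKKKK
YYYYK
KKKKY
KKKKY
KKKYY
BKKKK

Answer: 4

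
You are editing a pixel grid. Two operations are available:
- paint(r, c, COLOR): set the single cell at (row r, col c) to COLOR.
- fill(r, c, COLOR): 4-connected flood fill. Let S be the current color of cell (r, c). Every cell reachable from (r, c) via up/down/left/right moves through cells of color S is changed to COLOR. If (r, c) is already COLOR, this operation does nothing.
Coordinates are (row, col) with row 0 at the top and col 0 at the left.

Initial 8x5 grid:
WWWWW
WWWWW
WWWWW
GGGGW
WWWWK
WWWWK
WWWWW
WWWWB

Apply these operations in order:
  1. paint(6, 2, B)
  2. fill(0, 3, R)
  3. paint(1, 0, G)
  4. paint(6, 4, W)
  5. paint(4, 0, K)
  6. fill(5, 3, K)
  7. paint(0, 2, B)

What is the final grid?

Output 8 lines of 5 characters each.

Answer: RRBRR
GRRRR
RRRRR
GGGGR
KKKKK
KKKKK
KKBKK
KKKKB

Derivation:
After op 1 paint(6,2,B):
WWWWW
WWWWW
WWWWW
GGGGW
WWWWK
WWWWK
WWBWW
WWWWB
After op 2 fill(0,3,R) [16 cells changed]:
RRRRR
RRRRR
RRRRR
GGGGR
WWWWK
WWWWK
WWBWW
WWWWB
After op 3 paint(1,0,G):
RRRRR
GRRRR
RRRRR
GGGGR
WWWWK
WWWWK
WWBWW
WWWWB
After op 4 paint(6,4,W):
RRRRR
GRRRR
RRRRR
GGGGR
WWWWK
WWWWK
WWBWW
WWWWB
After op 5 paint(4,0,K):
RRRRR
GRRRR
RRRRR
GGGGR
KWWWK
WWWWK
WWBWW
WWWWB
After op 6 fill(5,3,K) [15 cells changed]:
RRRRR
GRRRR
RRRRR
GGGGR
KKKKK
KKKKK
KKBKK
KKKKB
After op 7 paint(0,2,B):
RRBRR
GRRRR
RRRRR
GGGGR
KKKKK
KKKKK
KKBKK
KKKKB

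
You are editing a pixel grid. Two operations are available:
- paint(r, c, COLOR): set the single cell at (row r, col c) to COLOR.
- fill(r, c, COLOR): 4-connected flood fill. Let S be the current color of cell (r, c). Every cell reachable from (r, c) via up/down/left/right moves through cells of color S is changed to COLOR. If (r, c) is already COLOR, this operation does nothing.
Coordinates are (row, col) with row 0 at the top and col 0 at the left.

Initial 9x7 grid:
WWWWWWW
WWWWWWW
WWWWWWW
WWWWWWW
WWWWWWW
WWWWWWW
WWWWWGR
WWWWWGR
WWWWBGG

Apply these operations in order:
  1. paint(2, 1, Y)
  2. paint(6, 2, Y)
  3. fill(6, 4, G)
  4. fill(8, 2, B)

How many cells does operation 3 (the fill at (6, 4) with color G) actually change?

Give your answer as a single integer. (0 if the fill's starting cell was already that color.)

After op 1 paint(2,1,Y):
WWWWWWW
WWWWWWW
WYWWWWW
WWWWWWW
WWWWWWW
WWWWWWW
WWWWWGR
WWWWWGR
WWWWBGG
After op 2 paint(6,2,Y):
WWWWWWW
WWWWWWW
WYWWWWW
WWWWWWW
WWWWWWW
WWWWWWW
WWYWWGR
WWWWWGR
WWWWBGG
After op 3 fill(6,4,G) [54 cells changed]:
GGGGGGG
GGGGGGG
GYGGGGG
GGGGGGG
GGGGGGG
GGGGGGG
GGYGGGR
GGGGGGR
GGGGBGG

Answer: 54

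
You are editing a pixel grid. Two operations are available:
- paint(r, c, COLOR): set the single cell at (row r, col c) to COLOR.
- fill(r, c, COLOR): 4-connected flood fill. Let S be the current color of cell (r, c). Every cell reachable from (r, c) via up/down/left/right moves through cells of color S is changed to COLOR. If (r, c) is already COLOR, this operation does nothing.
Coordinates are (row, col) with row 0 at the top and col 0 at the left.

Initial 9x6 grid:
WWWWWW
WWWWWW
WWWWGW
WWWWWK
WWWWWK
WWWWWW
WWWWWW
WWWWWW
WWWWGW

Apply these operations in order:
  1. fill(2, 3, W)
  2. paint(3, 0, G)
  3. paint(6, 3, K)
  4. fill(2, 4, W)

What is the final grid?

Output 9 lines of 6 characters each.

After op 1 fill(2,3,W) [0 cells changed]:
WWWWWW
WWWWWW
WWWWGW
WWWWWK
WWWWWK
WWWWWW
WWWWWW
WWWWWW
WWWWGW
After op 2 paint(3,0,G):
WWWWWW
WWWWWW
WWWWGW
GWWWWK
WWWWWK
WWWWWW
WWWWWW
WWWWWW
WWWWGW
After op 3 paint(6,3,K):
WWWWWW
WWWWWW
WWWWGW
GWWWWK
WWWWWK
WWWWWW
WWWKWW
WWWWWW
WWWWGW
After op 4 fill(2,4,W) [1 cells changed]:
WWWWWW
WWWWWW
WWWWWW
GWWWWK
WWWWWK
WWWWWW
WWWKWW
WWWWWW
WWWWGW

Answer: WWWWWW
WWWWWW
WWWWWW
GWWWWK
WWWWWK
WWWWWW
WWWKWW
WWWWWW
WWWWGW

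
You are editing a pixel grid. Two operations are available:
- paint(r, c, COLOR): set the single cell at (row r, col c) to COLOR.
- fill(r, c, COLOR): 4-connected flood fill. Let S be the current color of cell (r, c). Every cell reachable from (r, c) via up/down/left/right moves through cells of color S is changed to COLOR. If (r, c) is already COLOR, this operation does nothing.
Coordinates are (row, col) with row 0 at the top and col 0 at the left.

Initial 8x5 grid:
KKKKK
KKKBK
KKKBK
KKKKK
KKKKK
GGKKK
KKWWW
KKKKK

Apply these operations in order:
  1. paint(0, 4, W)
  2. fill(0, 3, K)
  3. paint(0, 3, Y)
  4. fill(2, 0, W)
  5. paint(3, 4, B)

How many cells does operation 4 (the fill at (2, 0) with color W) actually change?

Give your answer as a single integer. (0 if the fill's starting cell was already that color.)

After op 1 paint(0,4,W):
KKKKW
KKKBK
KKKBK
KKKKK
KKKKK
GGKKK
KKWWW
KKKKK
After op 2 fill(0,3,K) [0 cells changed]:
KKKKW
KKKBK
KKKBK
KKKKK
KKKKK
GGKKK
KKWWW
KKKKK
After op 3 paint(0,3,Y):
KKKYW
KKKBK
KKKBK
KKKKK
KKKKK
GGKKK
KKWWW
KKKKK
After op 4 fill(2,0,W) [24 cells changed]:
WWWYW
WWWBW
WWWBW
WWWWW
WWWWW
GGWWW
KKWWW
KKKKK

Answer: 24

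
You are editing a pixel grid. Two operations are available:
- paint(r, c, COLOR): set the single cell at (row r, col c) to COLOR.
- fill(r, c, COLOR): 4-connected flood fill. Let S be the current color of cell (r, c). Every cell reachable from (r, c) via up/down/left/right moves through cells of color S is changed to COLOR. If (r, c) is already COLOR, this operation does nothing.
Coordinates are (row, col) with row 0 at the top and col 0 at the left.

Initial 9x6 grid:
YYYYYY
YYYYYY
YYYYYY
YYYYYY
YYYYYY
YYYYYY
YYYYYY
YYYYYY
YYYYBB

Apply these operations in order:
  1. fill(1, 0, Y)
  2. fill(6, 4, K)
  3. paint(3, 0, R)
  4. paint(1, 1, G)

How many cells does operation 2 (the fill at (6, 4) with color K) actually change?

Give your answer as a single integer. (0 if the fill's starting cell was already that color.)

Answer: 52

Derivation:
After op 1 fill(1,0,Y) [0 cells changed]:
YYYYYY
YYYYYY
YYYYYY
YYYYYY
YYYYYY
YYYYYY
YYYYYY
YYYYYY
YYYYBB
After op 2 fill(6,4,K) [52 cells changed]:
KKKKKK
KKKKKK
KKKKKK
KKKKKK
KKKKKK
KKKKKK
KKKKKK
KKKKKK
KKKKBB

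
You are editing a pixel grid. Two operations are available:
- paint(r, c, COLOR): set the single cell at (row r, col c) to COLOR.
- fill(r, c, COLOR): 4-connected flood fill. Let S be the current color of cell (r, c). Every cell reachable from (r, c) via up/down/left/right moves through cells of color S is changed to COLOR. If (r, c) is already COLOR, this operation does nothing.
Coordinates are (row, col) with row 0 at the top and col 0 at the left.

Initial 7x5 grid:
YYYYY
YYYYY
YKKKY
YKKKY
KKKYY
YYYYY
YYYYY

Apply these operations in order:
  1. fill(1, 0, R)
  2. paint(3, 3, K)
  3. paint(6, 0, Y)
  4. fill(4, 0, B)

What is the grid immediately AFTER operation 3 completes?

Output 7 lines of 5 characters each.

Answer: RRRRR
RRRRR
RKKKR
RKKKR
KKKRR
RRRRR
YRRRR

Derivation:
After op 1 fill(1,0,R) [26 cells changed]:
RRRRR
RRRRR
RKKKR
RKKKR
KKKRR
RRRRR
RRRRR
After op 2 paint(3,3,K):
RRRRR
RRRRR
RKKKR
RKKKR
KKKRR
RRRRR
RRRRR
After op 3 paint(6,0,Y):
RRRRR
RRRRR
RKKKR
RKKKR
KKKRR
RRRRR
YRRRR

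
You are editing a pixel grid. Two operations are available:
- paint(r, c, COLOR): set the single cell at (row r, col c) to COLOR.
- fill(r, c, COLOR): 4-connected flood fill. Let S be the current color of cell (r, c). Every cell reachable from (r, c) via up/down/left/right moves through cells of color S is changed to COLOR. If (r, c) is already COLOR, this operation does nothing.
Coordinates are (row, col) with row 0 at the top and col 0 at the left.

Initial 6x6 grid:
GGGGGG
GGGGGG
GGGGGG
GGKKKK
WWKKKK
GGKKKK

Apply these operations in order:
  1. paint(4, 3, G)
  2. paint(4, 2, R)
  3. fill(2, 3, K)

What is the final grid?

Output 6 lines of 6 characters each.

After op 1 paint(4,3,G):
GGGGGG
GGGGGG
GGGGGG
GGKKKK
WWKGKK
GGKKKK
After op 2 paint(4,2,R):
GGGGGG
GGGGGG
GGGGGG
GGKKKK
WWRGKK
GGKKKK
After op 3 fill(2,3,K) [20 cells changed]:
KKKKKK
KKKKKK
KKKKKK
KKKKKK
WWRGKK
GGKKKK

Answer: KKKKKK
KKKKKK
KKKKKK
KKKKKK
WWRGKK
GGKKKK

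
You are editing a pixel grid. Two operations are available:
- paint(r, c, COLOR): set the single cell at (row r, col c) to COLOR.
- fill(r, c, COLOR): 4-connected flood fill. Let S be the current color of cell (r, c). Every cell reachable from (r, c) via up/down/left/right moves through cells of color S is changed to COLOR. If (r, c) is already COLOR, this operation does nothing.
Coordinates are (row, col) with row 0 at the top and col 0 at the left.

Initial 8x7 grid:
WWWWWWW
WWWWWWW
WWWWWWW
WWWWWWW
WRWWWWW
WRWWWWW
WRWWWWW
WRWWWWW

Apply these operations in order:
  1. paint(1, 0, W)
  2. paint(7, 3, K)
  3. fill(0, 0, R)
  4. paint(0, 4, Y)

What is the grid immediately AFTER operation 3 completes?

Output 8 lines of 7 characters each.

After op 1 paint(1,0,W):
WWWWWWW
WWWWWWW
WWWWWWW
WWWWWWW
WRWWWWW
WRWWWWW
WRWWWWW
WRWWWWW
After op 2 paint(7,3,K):
WWWWWWW
WWWWWWW
WWWWWWW
WWWWWWW
WRWWWWW
WRWWWWW
WRWWWWW
WRWKWWW
After op 3 fill(0,0,R) [51 cells changed]:
RRRRRRR
RRRRRRR
RRRRRRR
RRRRRRR
RRRRRRR
RRRRRRR
RRRRRRR
RRRKRRR

Answer: RRRRRRR
RRRRRRR
RRRRRRR
RRRRRRR
RRRRRRR
RRRRRRR
RRRRRRR
RRRKRRR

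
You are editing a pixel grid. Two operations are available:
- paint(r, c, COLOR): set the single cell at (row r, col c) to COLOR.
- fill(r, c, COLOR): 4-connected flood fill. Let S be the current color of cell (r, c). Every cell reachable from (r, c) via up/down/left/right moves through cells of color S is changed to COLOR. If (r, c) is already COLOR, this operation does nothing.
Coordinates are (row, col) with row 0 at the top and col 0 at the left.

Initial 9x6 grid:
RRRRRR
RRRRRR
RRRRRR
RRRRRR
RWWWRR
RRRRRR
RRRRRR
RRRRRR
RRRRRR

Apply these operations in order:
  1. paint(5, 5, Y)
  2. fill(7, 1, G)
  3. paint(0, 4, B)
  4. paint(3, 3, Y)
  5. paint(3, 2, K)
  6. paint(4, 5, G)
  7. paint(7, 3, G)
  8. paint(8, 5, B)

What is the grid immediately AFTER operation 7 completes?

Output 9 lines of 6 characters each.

Answer: GGGGBG
GGGGGG
GGGGGG
GGKYGG
GWWWGG
GGGGGY
GGGGGG
GGGGGG
GGGGGG

Derivation:
After op 1 paint(5,5,Y):
RRRRRR
RRRRRR
RRRRRR
RRRRRR
RWWWRR
RRRRRY
RRRRRR
RRRRRR
RRRRRR
After op 2 fill(7,1,G) [50 cells changed]:
GGGGGG
GGGGGG
GGGGGG
GGGGGG
GWWWGG
GGGGGY
GGGGGG
GGGGGG
GGGGGG
After op 3 paint(0,4,B):
GGGGBG
GGGGGG
GGGGGG
GGGGGG
GWWWGG
GGGGGY
GGGGGG
GGGGGG
GGGGGG
After op 4 paint(3,3,Y):
GGGGBG
GGGGGG
GGGGGG
GGGYGG
GWWWGG
GGGGGY
GGGGGG
GGGGGG
GGGGGG
After op 5 paint(3,2,K):
GGGGBG
GGGGGG
GGGGGG
GGKYGG
GWWWGG
GGGGGY
GGGGGG
GGGGGG
GGGGGG
After op 6 paint(4,5,G):
GGGGBG
GGGGGG
GGGGGG
GGKYGG
GWWWGG
GGGGGY
GGGGGG
GGGGGG
GGGGGG
After op 7 paint(7,3,G):
GGGGBG
GGGGGG
GGGGGG
GGKYGG
GWWWGG
GGGGGY
GGGGGG
GGGGGG
GGGGGG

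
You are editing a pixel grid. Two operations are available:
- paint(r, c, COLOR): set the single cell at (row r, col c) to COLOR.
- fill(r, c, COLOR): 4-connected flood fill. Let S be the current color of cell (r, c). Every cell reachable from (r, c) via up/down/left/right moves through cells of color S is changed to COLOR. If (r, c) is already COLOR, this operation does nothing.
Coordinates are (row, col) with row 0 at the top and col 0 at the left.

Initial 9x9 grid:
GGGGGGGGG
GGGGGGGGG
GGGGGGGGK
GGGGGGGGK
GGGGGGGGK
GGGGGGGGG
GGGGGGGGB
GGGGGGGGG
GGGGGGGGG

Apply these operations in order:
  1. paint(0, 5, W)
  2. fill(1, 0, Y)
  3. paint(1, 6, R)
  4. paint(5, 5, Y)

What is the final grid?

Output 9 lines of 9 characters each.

After op 1 paint(0,5,W):
GGGGGWGGG
GGGGGGGGG
GGGGGGGGK
GGGGGGGGK
GGGGGGGGK
GGGGGGGGG
GGGGGGGGB
GGGGGGGGG
GGGGGGGGG
After op 2 fill(1,0,Y) [76 cells changed]:
YYYYYWYYY
YYYYYYYYY
YYYYYYYYK
YYYYYYYYK
YYYYYYYYK
YYYYYYYYY
YYYYYYYYB
YYYYYYYYY
YYYYYYYYY
After op 3 paint(1,6,R):
YYYYYWYYY
YYYYYYRYY
YYYYYYYYK
YYYYYYYYK
YYYYYYYYK
YYYYYYYYY
YYYYYYYYB
YYYYYYYYY
YYYYYYYYY
After op 4 paint(5,5,Y):
YYYYYWYYY
YYYYYYRYY
YYYYYYYYK
YYYYYYYYK
YYYYYYYYK
YYYYYYYYY
YYYYYYYYB
YYYYYYYYY
YYYYYYYYY

Answer: YYYYYWYYY
YYYYYYRYY
YYYYYYYYK
YYYYYYYYK
YYYYYYYYK
YYYYYYYYY
YYYYYYYYB
YYYYYYYYY
YYYYYYYYY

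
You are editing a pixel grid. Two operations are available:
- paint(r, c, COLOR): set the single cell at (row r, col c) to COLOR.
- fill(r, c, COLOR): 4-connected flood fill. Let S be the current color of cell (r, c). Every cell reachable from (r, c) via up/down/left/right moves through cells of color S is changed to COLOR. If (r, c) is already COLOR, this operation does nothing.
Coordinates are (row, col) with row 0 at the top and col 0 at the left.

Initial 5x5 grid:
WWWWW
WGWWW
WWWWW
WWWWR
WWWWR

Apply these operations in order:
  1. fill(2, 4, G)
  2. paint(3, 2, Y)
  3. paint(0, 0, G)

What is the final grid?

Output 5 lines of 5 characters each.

After op 1 fill(2,4,G) [22 cells changed]:
GGGGG
GGGGG
GGGGG
GGGGR
GGGGR
After op 2 paint(3,2,Y):
GGGGG
GGGGG
GGGGG
GGYGR
GGGGR
After op 3 paint(0,0,G):
GGGGG
GGGGG
GGGGG
GGYGR
GGGGR

Answer: GGGGG
GGGGG
GGGGG
GGYGR
GGGGR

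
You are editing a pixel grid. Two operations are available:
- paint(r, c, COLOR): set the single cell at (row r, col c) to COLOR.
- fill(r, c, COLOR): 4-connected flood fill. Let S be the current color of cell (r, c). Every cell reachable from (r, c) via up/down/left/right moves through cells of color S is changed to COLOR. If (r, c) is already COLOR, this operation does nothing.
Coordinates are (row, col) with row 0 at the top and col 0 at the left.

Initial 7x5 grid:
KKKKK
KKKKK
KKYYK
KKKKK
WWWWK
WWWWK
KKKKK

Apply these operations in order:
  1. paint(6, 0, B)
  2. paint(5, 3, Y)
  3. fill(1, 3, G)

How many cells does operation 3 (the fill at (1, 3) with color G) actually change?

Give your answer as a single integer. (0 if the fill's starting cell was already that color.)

After op 1 paint(6,0,B):
KKKKK
KKKKK
KKYYK
KKKKK
WWWWK
WWWWK
BKKKK
After op 2 paint(5,3,Y):
KKKKK
KKKKK
KKYYK
KKKKK
WWWWK
WWWYK
BKKKK
After op 3 fill(1,3,G) [24 cells changed]:
GGGGG
GGGGG
GGYYG
GGGGG
WWWWG
WWWYG
BGGGG

Answer: 24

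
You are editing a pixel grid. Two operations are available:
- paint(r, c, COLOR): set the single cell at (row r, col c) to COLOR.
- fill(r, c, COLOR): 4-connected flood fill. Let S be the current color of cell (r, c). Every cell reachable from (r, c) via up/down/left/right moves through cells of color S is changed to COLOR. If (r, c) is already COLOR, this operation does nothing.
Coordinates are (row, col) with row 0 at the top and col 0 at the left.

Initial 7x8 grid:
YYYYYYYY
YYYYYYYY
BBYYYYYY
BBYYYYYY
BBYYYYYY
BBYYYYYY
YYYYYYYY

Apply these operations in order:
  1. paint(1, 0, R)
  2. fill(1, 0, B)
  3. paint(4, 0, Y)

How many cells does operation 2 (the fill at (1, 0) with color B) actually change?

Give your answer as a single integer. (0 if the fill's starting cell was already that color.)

After op 1 paint(1,0,R):
YYYYYYYY
RYYYYYYY
BBYYYYYY
BBYYYYYY
BBYYYYYY
BBYYYYYY
YYYYYYYY
After op 2 fill(1,0,B) [1 cells changed]:
YYYYYYYY
BYYYYYYY
BBYYYYYY
BBYYYYYY
BBYYYYYY
BBYYYYYY
YYYYYYYY

Answer: 1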